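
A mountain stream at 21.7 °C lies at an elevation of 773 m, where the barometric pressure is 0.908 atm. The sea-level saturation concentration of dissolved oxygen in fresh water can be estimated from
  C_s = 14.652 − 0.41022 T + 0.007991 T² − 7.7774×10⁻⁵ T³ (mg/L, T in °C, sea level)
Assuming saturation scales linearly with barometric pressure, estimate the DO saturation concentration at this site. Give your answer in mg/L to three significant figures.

At sea level: C_s = 14.652 − 0.41022×21.7 + 0.007991×21.7² − 7.7774×10⁻⁵×21.7³ = 8.718 mg/L.
Pressure correction: C_s' = 8.718 × 0.908 = 7.916 mg/L.

C_s ≈ 7.92 mg/L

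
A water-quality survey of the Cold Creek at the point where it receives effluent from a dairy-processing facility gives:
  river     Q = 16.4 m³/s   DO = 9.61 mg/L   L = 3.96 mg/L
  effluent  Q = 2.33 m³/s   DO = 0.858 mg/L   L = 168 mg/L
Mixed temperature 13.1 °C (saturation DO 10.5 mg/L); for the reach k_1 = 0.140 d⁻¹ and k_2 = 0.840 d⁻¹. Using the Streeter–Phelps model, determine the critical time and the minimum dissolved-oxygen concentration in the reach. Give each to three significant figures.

t_c ≈ 1.82 d; minimum DO ≈ 7.35 mg/L

Mixed DO = (16.4×9.61 + 2.33×0.858)/(16.4+2.33) = 159.6/18.73 = 8.521 mg/L.
Mixed L₀ = (16.4×3.96 + 2.33×168)/(18.73) = 456.4/18.73 = 24.37 mg/L.
Initial deficit D₀ = C_s − DO₀ = 10.5 − 8.521 = 1.979 mg/L.
t_c = (1/0.7000) ln[(0.840/0.140)(1 − 1.979×0.7000/(0.140×24.37))] = 1.429 × ln(3.564) = 1.815 d.
D_c = (0.140/0.840) × 24.37 × e^(−0.140×1.815) = 0.1667 × 24.37 × 0.7756 = 3.150 mg/L.
Minimum DO = 10.5 − 3.150 = 7.350 mg/L.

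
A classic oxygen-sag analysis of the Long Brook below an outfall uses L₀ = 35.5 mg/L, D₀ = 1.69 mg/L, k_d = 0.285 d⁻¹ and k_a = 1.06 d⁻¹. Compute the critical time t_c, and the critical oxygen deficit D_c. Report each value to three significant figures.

t_c ≈ 1.52 d; D_c ≈ 6.20 mg/L

With k_a/k_d = 3.719 and 1 − D₀(k_a−k_d)/(k_d L₀) = 0.8705,
t_c = ln(3.719 × 0.8705) / (1.06 − 0.285) = ln(3.238) / 0.7750 = 1.175/0.7750 = 1.516 d.
D_c = (k_d/k_a) L₀ e^(−k_d t_c) = (0.285/1.06) × 35.5 × e^(−0.285×1.516) = 0.2689 × 35.5 × 0.6492 = 6.196 mg/L.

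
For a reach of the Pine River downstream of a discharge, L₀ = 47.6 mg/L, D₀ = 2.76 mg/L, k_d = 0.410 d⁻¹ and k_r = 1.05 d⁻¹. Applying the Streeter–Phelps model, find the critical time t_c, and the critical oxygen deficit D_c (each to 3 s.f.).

t_c ≈ 1.32 d; D_c ≈ 10.8 mg/L

t_c = [1/(k_r−k_d)] ln[(k_r/k_d)(1 − D₀(k_r−k_d)/(k_d L₀))]
= [1/(1.05−0.410)] ln[(1.05/0.410)(1 − 2.76×0.6400/(0.410×47.6))]
= (1/0.6400) ln[2.561 × 0.9095] = 1.562 × ln(2.329) = 1.562 × 0.8455 = 1.321 d.
D_c = (k_d/k_r) L₀ e^(−k_d t_c) = (0.410/1.05) × 47.6 × e^(−0.410×1.321) = 0.3905 × 47.6 × 0.5818 = 10.81 mg/L.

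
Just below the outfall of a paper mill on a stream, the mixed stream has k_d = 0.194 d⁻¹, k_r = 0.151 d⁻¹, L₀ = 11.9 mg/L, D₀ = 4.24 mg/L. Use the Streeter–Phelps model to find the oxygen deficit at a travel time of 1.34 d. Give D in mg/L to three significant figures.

k_d L₀/(k_r−k_d) = 0.194×11.9/(0.151−0.194) = 2.309/-0.04300 = -53.69 mg/L.
e^(−k_d t) = e^(−0.194×1.340) = 0.7711; e^(−k_r t) = e^(−0.151×1.340) = 0.8168.
D = -53.69 × (0.7711 − 0.8168) + 4.24 × 0.8168 = 2.455 + 3.463 = 5.919 mg/L.

D ≈ 5.92 mg/L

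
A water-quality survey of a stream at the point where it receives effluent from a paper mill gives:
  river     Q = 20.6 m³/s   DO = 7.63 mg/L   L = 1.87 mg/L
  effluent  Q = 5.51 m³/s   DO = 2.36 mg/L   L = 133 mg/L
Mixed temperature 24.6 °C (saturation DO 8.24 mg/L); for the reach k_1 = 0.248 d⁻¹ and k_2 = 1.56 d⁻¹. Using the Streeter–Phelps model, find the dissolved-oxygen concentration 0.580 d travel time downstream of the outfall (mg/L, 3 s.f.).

Mixed DO = (20.6×7.63 + 5.51×2.36)/(20.6+5.51) = 170.2/26.11 = 6.518 mg/L.
Mixed L₀ = (20.6×1.87 + 5.51×133)/(26.11) = 771.4/26.11 = 29.54 mg/L.
Initial deficit D₀ = C_s − DO₀ = 8.24 − 6.518 = 1.722 mg/L.
D(0.580) = [0.248×29.54/(1.56−0.248)](e^(−0.248×0.580) − e^(−1.56×0.580)) + 1.722 e^(−1.56×0.580)
= 5.584 × (0.8660 − 0.4046) + 1.722 × 0.4046 = 3.273 mg/L.
DO = 8.24 − 3.273 = 4.967 mg/L.

DO ≈ 4.97 mg/L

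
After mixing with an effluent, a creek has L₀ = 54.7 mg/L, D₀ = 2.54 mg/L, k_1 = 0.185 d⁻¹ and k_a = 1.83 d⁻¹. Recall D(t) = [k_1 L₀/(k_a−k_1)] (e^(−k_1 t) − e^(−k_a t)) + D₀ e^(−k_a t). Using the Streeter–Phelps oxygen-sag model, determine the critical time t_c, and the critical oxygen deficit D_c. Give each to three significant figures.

With k_a/k_1 = 9.892 and 1 − D₀(k_a−k_1)/(k_1 L₀) = 0.5871,
t_c = ln(9.892 × 0.5871) / (1.83 − 0.185) = ln(5.808) / 1.645 = 1.759/1.645 = 1.069 d.
D_c = (k_1/k_a) L₀ e^(−k_1 t_c) = (0.185/1.83) × 54.7 × e^(−0.185×1.069) = 0.1011 × 54.7 × 0.8205 = 4.537 mg/L.

t_c ≈ 1.07 d; D_c ≈ 4.54 mg/L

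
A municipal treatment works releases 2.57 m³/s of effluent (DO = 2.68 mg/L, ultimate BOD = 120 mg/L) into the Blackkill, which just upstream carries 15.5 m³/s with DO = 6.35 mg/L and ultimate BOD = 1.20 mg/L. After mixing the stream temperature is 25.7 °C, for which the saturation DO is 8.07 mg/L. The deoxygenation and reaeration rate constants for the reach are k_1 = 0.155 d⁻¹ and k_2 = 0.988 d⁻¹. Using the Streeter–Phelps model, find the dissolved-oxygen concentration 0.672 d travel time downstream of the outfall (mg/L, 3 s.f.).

DO ≈ 5.62 mg/L

Mixed DO = (15.5×6.35 + 2.57×2.68)/(15.5+2.57) = 105.3/18.07 = 5.828 mg/L.
Mixed L₀ = (15.5×1.20 + 2.57×120)/(18.07) = 327.0/18.07 = 18.10 mg/L.
Initial deficit D₀ = C_s − DO₀ = 8.07 − 5.828 = 2.242 mg/L.
D(0.672) = [0.155×18.10/(0.988−0.155)](e^(−0.155×0.672) − e^(−0.988×0.672)) + 2.242 e^(−0.988×0.672)
= 3.367 × (0.9011 − 0.5148) + 2.242 × 0.5148 = 2.455 mg/L.
DO = 8.07 − 2.455 = 5.615 mg/L.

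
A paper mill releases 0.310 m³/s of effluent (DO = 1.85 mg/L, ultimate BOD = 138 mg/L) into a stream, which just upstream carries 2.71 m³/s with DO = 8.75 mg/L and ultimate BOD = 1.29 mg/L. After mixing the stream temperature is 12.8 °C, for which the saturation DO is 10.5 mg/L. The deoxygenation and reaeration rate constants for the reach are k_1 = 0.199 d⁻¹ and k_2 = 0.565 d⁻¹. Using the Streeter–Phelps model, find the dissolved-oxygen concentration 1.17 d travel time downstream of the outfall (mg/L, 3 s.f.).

DO ≈ 6.93 mg/L

Mixed DO = (2.71×8.75 + 0.310×1.85)/(2.71+0.310) = 24.29/3.020 = 8.042 mg/L.
Mixed L₀ = (2.71×1.29 + 0.310×138)/(3.020) = 46.28/3.020 = 15.32 mg/L.
Initial deficit D₀ = C_s − DO₀ = 10.5 − 8.042 = 2.458 mg/L.
D(1.17) = [0.199×15.32/(0.565−0.199)](e^(−0.199×1.17) − e^(−0.565×1.17)) + 2.458 e^(−0.565×1.17)
= 8.331 × (0.7923 − 0.5163) + 2.458 × 0.5163 = 3.569 mg/L.
DO = 10.5 − 3.569 = 6.931 mg/L.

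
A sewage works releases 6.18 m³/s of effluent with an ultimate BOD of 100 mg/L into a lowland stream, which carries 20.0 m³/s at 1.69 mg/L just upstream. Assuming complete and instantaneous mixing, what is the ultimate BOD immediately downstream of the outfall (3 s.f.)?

Flow-weighted mixing: C = (Q_r C_r + Q_w C_w)/(Q_r + Q_w)
= (20.0×1.69 + 6.18×100)/(20.0 + 6.18) = 651.8/26.18 = 24.90 mg/L.

24.9 mg/L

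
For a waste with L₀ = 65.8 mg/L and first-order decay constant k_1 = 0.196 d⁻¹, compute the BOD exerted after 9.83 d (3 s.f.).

y_t = L₀(1 − e^(−k_1 t)) = 65.8 × (1 − e^(−0.196×9.83))
= 65.8 × (1 − 0.1456) = 65.8 × 0.8544 = 56.22 mg/L.

y ≈ 56.2 mg/L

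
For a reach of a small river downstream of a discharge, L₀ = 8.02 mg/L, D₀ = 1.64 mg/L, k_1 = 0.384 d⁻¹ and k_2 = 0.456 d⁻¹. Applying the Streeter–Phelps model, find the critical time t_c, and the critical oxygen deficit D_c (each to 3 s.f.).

t_c ≈ 1.84 d; D_c ≈ 3.33 mg/L

With k_2/k_1 = 1.188 and 1 − D₀(k_2−k_1)/(k_1 L₀) = 0.9617,
t_c = ln(1.188 × 0.9617) / (0.456 − 0.384) = ln(1.142) / 0.07200 = 0.1328/0.07200 = 1.844 d.
D_c = (k_1/k_2) L₀ e^(−k_1 t_c) = (0.384/0.456) × 8.02 × e^(−0.384×1.844) = 0.8421 × 8.02 × 0.4926 = 3.327 mg/L.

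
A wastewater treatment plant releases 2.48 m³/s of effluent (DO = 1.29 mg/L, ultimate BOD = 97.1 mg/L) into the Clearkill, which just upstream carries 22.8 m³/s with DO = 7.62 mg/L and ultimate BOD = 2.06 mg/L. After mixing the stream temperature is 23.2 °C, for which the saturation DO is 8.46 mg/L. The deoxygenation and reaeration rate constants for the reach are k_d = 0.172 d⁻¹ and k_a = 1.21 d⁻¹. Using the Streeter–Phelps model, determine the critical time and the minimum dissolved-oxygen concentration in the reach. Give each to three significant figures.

Mixed DO = (22.8×7.62 + 2.48×1.29)/(22.8+2.48) = 176.9/25.28 = 6.999 mg/L.
Mixed L₀ = (22.8×2.06 + 2.48×97.1)/(25.28) = 287.8/25.28 = 11.38 mg/L.
Initial deficit D₀ = C_s − DO₀ = 8.46 − 6.999 = 1.461 mg/L.
t_c = (1/1.038) ln[(1.21/0.172)(1 − 1.461×1.038/(0.172×11.38))] = 0.9634 × ln(1.586) = 0.4444 d.
D_c = (0.172/1.21) × 11.38 × e^(−0.172×0.4444) = 0.1421 × 11.38 × 0.9264 = 1.499 mg/L.
Minimum DO = 8.46 − 1.499 = 6.961 mg/L.

t_c ≈ 0.444 d; minimum DO ≈ 6.96 mg/L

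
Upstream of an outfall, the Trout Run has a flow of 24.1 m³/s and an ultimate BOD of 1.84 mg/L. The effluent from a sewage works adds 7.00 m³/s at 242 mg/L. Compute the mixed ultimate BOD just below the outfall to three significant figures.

55.9 mg/L

Flow-weighted mixing: C = (Q_r C_r + Q_w C_w)/(Q_r + Q_w)
= (24.1×1.84 + 7.00×242)/(24.1 + 7.00) = 1738/31.10 = 55.90 mg/L.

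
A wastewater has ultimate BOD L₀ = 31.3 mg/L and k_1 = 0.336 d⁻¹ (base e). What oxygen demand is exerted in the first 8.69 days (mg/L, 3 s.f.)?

y ≈ 29.6 mg/L

y_t = L₀(1 − e^(−k_1 t)) = 31.3 × (1 − e^(−0.336×8.69))
= 31.3 × (1 − 0.05394) = 31.3 × 0.9461 = 29.61 mg/L.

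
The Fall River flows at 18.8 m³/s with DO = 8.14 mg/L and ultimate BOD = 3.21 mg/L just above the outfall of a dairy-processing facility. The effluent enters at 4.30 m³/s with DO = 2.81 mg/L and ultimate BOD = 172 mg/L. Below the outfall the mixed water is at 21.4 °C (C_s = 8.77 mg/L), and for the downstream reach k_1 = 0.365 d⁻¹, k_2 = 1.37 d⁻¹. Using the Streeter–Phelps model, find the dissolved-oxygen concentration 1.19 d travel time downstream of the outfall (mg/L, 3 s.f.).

Mixed DO = (18.8×8.14 + 4.30×2.81)/(18.8+4.30) = 165.1/23.10 = 7.148 mg/L.
Mixed L₀ = (18.8×3.21 + 4.30×172)/(23.10) = 799.9/23.10 = 34.63 mg/L.
Initial deficit D₀ = C_s − DO₀ = 8.77 − 7.148 = 1.622 mg/L.
D(1.19) = [0.365×34.63/(1.37−0.365)](e^(−0.365×1.19) − e^(−1.37×1.19)) + 1.622 e^(−1.37×1.19)
= 12.58 × (0.6477 − 0.1959) + 1.622 × 0.1959 = 6.000 mg/L.
DO = 8.77 − 6.000 = 2.770 mg/L.

DO ≈ 2.77 mg/L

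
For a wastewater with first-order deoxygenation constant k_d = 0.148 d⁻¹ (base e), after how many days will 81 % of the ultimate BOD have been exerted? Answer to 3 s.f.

t ≈ 11.2 d

y/L₀ = 1 − e^(−k_d t) = 0.81 ⇒ e^(−k_d t) = 0.190
t = −ln(0.190) / 0.148 = 1.661 / 0.148 = 11.22 d.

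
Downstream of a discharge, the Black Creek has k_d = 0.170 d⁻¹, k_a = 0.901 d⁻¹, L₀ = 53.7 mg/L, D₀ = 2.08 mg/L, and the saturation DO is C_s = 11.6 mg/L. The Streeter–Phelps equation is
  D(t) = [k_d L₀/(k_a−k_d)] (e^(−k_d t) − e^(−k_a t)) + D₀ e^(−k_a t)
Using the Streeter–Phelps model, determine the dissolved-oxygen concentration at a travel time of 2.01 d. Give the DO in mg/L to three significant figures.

k_d L₀/(k_a−k_d) = 0.170×53.7/(0.901−0.170) = 9.129/0.7310 = 12.49 mg/L.
e^(−k_d t) = e^(−0.170×2.010) = 0.7106; e^(−k_a t) = e^(−0.901×2.010) = 0.1635.
D = 12.49 × (0.7106 − 0.1635) + 2.08 × 0.1635 = 6.832 + 0.3401 = 7.172 mg/L.
DO = C_s − D = 11.6 − 7.172 = 4.428 mg/L.

DO ≈ 4.43 mg/L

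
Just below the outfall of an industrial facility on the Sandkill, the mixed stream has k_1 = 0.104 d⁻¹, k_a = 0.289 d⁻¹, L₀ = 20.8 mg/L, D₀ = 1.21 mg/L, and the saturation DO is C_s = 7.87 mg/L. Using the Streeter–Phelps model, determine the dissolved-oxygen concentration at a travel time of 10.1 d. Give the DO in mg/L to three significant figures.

DO ≈ 4.35 mg/L

k_1 L₀/(k_a−k_1) = 0.104×20.8/(0.289−0.104) = 2.163/0.1850 = 11.69 mg/L.
e^(−k_1 t) = e^(−0.104×10.10) = 0.3498; e^(−k_a t) = e^(−0.289×10.10) = 0.05399.
D = 11.69 × (0.3498 − 0.05399) + 1.21 × 0.05399 = 3.459 + 0.06533 = 3.524 mg/L.
DO = C_s − D = 7.87 − 3.524 = 4.346 mg/L.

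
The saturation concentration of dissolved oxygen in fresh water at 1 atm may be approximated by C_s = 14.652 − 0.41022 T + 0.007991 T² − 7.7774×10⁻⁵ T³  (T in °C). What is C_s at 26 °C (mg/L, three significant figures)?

C_s = 14.652 − 0.41022×26 + 0.007991×26² − 7.7774×10⁻⁵×26³ = 8.021 mg/L.

C_s ≈ 8.02 mg/L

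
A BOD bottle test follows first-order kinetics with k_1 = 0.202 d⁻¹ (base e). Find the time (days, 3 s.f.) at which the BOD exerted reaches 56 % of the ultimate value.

t ≈ 4.06 d

y/L₀ = 1 − e^(−k_1 t) = 0.56 ⇒ e^(−k_1 t) = 0.440
t = −ln(0.440) / 0.202 = 0.8210 / 0.202 = 4.064 d.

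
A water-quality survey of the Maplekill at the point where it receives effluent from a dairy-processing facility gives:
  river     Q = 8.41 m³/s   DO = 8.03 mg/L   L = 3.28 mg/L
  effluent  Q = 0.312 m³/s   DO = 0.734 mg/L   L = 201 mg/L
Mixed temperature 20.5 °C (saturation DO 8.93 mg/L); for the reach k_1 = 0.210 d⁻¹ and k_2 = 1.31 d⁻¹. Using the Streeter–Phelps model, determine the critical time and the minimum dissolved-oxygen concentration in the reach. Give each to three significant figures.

Mixed DO = (8.41×8.03 + 0.312×0.734)/(8.41+0.312) = 67.76/8.722 = 7.769 mg/L.
Mixed L₀ = (8.41×3.28 + 0.312×201)/(8.722) = 90.30/8.722 = 10.35 mg/L.
Initial deficit D₀ = C_s − DO₀ = 8.93 − 7.769 = 1.161 mg/L.
t_c = (1/1.100) ln[(1.31/0.210)(1 − 1.161×1.100/(0.210×10.35))] = 0.9091 × ln(2.574) = 0.8594 d.
D_c = (0.210/1.31) × 10.35 × e^(−0.210×0.8594) = 0.1603 × 10.35 × 0.8349 = 1.386 mg/L.
Minimum DO = 8.93 − 1.386 = 7.544 mg/L.

t_c ≈ 0.859 d; minimum DO ≈ 7.54 mg/L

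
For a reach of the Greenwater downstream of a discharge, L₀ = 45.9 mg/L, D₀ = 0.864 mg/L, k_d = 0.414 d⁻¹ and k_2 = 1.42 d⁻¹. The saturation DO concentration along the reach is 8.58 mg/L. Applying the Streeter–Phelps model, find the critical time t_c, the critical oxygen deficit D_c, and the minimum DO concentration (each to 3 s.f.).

t_c ≈ 1.18 d; D_c ≈ 8.21 mg/L; min DO ≈ 0.365 mg/L

At the critical point dD/dt = 0, so k_d L₀ e^(−k_d t) = k_2 D. Substituting D(t) from the Streeter–Phelps equation and solving for t gives
t_c = ln[(k_2/k_d)(1 − D₀(k_2−k_d)/(k_d L₀))] / (k_2−k_d).
Here k_2−k_d = 1.006 d⁻¹ and 1 − D₀(k_2−k_d)/(k_d L₀) = 1 − 0.864×1.006/(0.414×45.9) = 0.9543, so
t_c = ln(3.430 × 0.9543) / 1.006 = 1.186 / 1.006 = 1.179 d.
L(t_c) = L₀ e^(−k_d t_c) = 45.9 × 0.6139 = 28.18 mg/L, and at the critical point k_2 D_c = k_d L, so D_c = (0.414/1.42) × 28.18 = 8.215 mg/L.
Minimum DO = C_s − D_c = 8.58 − 8.215 = 0.3650 mg/L.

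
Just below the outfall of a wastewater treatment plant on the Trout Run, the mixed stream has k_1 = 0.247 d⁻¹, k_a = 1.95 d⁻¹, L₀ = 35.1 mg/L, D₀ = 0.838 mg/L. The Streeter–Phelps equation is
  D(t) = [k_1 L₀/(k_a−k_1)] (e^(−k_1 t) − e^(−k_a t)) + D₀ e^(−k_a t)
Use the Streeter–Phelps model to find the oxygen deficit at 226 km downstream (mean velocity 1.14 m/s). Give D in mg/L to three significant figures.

Travel time t = x/v = 226 km / (1.14 m/s) = 226000 m / 1.14 m/s = 198200 s = 2.295 d.
k_1 L₀/(k_a−k_1) = 0.247×35.1/(1.95−0.247) = 8.670/1.703 = 5.091 mg/L.
e^(−k_1 t) = e^(−0.247×2.295) = 0.5674; e^(−k_a t) = e^(−1.95×2.295) = 0.01140.
D = 5.091 × (0.5674 − 0.01140) + 0.838 × 0.01140 = 2.830 + 0.009552 = 2.840 mg/L.

D ≈ 2.84 mg/L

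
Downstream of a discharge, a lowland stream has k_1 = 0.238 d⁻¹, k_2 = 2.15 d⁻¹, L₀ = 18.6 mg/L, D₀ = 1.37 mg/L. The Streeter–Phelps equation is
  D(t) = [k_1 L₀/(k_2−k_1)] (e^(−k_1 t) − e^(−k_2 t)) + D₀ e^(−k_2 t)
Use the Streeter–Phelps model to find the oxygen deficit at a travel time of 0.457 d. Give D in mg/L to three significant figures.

k_1 L₀/(k_2−k_1) = 0.238×18.6/(2.15−0.238) = 4.427/1.912 = 2.315 mg/L.
e^(−k_1 t) = e^(−0.238×0.4570) = 0.8969; e^(−k_2 t) = e^(−2.15×0.4570) = 0.3744.
D = 2.315 × (0.8969 − 0.3744) + 1.37 × 0.3744 = 1.210 + 0.5129 = 1.723 mg/L.

D ≈ 1.72 mg/L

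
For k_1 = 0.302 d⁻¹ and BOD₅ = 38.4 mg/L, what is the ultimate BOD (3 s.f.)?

BOD₅ = L₀(1 − e^(−5k_1)) ⇒ L₀ = BOD₅ / (1 − e^(−5×0.302))
= 38.4 / (1 − 0.2209) = 38.4 / 0.7791 = 49.29 mg/L.

L₀ ≈ 49.3 mg/L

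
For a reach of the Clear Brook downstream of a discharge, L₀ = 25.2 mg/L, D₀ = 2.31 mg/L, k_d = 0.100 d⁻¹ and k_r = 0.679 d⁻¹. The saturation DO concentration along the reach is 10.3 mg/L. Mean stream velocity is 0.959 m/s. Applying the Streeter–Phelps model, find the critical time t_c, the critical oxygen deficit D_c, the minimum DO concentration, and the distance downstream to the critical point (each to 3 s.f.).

t_c = [1/(k_r−k_d)] ln[(k_r/k_d)(1 − D₀(k_r−k_d)/(k_d L₀))]
= [1/(0.679−0.100)] ln[(0.679/0.100)(1 − 2.31×0.5790/(0.100×25.2))]
= (1/0.5790) ln[6.790 × 0.4692] = 1.727 × ln(3.186) = 1.727 × 1.159 = 2.001 d.
L(t_c) = L₀ e^(−k_d t_c) = 25.2 × 0.8186 = 20.63 mg/L, and at the critical point k_r D_c = k_d L, so D_c = (0.100/0.679) × 20.63 = 3.038 mg/L.
Minimum DO = C_s − D_c = 10.3 − 3.038 = 7.262 mg/L.
x_c = v t_c = 0.959 m/s × 2.001 d × 86400 s/d = 165800 m ≈ 166 km.

t_c ≈ 2.00 d; D_c ≈ 3.04 mg/L; min DO ≈ 7.26 mg/L; x_c ≈ 166 km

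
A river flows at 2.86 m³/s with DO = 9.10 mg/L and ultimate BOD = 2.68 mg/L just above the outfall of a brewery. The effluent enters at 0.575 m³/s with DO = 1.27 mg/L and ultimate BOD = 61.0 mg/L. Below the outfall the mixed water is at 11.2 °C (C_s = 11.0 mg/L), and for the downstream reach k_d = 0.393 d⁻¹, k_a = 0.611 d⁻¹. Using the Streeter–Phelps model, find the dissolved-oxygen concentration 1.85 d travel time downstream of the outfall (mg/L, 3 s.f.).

Mixed DO = (2.86×9.10 + 0.575×1.27)/(2.86+0.575) = 26.76/3.435 = 7.789 mg/L.
Mixed L₀ = (2.86×2.68 + 0.575×61.0)/(3.435) = 42.74/3.435 = 12.44 mg/L.
Initial deficit D₀ = C_s − DO₀ = 11.0 − 7.789 = 3.211 mg/L.
D(1.85) = [0.393×12.44/(0.611−0.393)](e^(−0.393×1.85) − e^(−0.611×1.85)) + 3.211 e^(−0.611×1.85)
= 22.43 × (0.4833 − 0.3229) + 3.211 × 0.3229 = 4.635 mg/L.
DO = 11.0 − 4.635 = 6.365 mg/L.

DO ≈ 6.37 mg/L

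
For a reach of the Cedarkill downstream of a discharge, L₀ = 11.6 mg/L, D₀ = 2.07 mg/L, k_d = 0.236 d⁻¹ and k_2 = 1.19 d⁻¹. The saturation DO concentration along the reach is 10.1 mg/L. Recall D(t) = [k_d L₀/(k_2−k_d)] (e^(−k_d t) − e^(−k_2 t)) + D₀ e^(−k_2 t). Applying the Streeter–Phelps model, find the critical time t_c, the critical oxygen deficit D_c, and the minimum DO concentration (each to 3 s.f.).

With k_2/k_d = 5.042 and 1 − D₀(k_2−k_d)/(k_d L₀) = 0.2786,
t_c = ln(5.042 × 0.2786) / (1.19 − 0.236) = ln(1.405) / 0.9540 = 0.3401/0.9540 = 0.3565 d.
D_c = (k_d/k_2) L₀ e^(−k_d t_c) = (0.236/1.19) × 11.6 × e^(−0.236×0.3565) = 0.1983 × 11.6 × 0.9193 = 2.115 mg/L.
Minimum DO = C_s − D_c = 10.1 − 2.115 = 7.985 mg/L.

t_c ≈ 0.356 d; D_c ≈ 2.11 mg/L; min DO ≈ 7.99 mg/L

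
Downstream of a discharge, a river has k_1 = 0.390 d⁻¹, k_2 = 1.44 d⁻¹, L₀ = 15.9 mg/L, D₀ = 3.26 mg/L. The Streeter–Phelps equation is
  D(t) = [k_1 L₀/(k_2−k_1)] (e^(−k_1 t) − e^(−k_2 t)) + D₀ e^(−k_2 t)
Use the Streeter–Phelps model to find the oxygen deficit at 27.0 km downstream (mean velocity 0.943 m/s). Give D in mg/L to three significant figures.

D ≈ 3.55 mg/L

Travel time t = x/v = 27.0 km / (0.943 m/s) = 27000 m / 0.943 m/s = 28630 s = 0.3314 d.
k_1 L₀/(k_2−k_1) = 0.390×15.9/(1.44−0.390) = 6.201/1.050 = 5.906 mg/L.
e^(−k_1 t) = e^(−0.390×0.3314) = 0.8788; e^(−k_2 t) = e^(−1.44×0.3314) = 0.6205.
D = 5.906 × (0.8788 − 0.6205) + 3.26 × 0.6205 = 1.525 + 2.023 = 3.548 mg/L.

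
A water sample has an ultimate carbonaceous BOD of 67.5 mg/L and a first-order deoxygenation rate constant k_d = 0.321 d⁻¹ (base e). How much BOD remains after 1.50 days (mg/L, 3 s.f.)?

L ≈ 41.7 mg/L

L_t = L₀ e^(−k_d t) = 67.5 × e^(−0.321×1.50) = 67.5 × 0.6179 = 41.71 mg/L.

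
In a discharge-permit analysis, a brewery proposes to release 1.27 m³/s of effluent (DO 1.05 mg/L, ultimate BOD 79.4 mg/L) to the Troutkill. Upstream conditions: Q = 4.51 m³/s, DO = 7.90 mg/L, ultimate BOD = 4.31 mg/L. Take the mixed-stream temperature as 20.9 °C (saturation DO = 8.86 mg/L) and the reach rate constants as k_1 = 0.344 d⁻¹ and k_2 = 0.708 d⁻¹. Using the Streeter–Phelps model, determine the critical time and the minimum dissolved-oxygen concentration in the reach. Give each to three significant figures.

t_c ≈ 1.62 d; minimum DO ≈ 3.06 mg/L

Mixed DO = (4.51×7.90 + 1.27×1.05)/(4.51+1.27) = 36.96/5.780 = 6.395 mg/L.
Mixed L₀ = (4.51×4.31 + 1.27×79.4)/(5.780) = 120.3/5.780 = 20.81 mg/L.
Initial deficit D₀ = C_s − DO₀ = 8.86 − 6.395 = 2.465 mg/L.
t_c = (1/0.3640) ln[(0.708/0.344)(1 − 2.465×0.3640/(0.344×20.81))] = 2.747 × ln(1.800) = 1.615 d.
D_c = (0.344/0.708) × 20.81 × e^(−0.344×1.615) = 0.4859 × 20.81 × 0.5737 = 5.801 mg/L.
Minimum DO = 8.86 − 5.801 = 3.059 mg/L.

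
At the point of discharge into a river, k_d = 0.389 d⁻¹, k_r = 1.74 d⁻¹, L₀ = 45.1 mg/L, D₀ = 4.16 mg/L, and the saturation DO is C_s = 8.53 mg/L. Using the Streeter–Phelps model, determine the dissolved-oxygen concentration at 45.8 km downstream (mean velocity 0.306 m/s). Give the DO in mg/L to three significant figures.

Travel time t = x/v = 45.8 km / (0.306 m/s) = 45800 m / 0.306 m/s = 149700 s = 1.732 d.
k_d L₀/(k_r−k_d) = 0.389×45.1/(1.74−0.389) = 17.54/1.351 = 12.99 mg/L.
e^(−k_d t) = e^(−0.389×1.732) = 0.5097; e^(−k_r t) = e^(−1.74×1.732) = 0.04908.
D = 12.99 × (0.5097 − 0.04908) + 4.16 × 0.04908 = 5.982 + 0.2042 = 6.186 mg/L.
DO = C_s − D = 8.53 − 6.186 = 2.344 mg/L.

DO ≈ 2.34 mg/L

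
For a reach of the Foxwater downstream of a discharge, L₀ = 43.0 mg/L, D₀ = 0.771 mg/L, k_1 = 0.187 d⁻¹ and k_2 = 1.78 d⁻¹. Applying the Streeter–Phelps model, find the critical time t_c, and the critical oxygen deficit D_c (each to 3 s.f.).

At the critical point dD/dt = 0, so k_1 L₀ e^(−k_1 t) = k_2 D. Substituting D(t) from the Streeter–Phelps equation and solving for t gives
t_c = ln[(k_2/k_1)(1 − D₀(k_2−k_1)/(k_1 L₀))] / (k_2−k_1).
Here k_2−k_1 = 1.593 d⁻¹ and 1 − D₀(k_2−k_1)/(k_1 L₀) = 1 − 0.771×1.593/(0.187×43.0) = 0.8473, so
t_c = ln(9.519 × 0.8473) / 1.593 = 2.088 / 1.593 = 1.310 d.
D_c = (k_1/k_2) L₀ e^(−k_1 t_c) = (0.187/1.78) × 43.0 × e^(−0.187×1.310) = 0.1051 × 43.0 × 0.7827 = 3.536 mg/L.

t_c ≈ 1.31 d; D_c ≈ 3.54 mg/L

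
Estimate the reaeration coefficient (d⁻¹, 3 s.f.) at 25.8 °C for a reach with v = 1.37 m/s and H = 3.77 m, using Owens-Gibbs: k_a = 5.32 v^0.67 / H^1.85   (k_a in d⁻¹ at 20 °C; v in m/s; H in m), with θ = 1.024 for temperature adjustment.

k_a ≈ 0.647 d⁻¹

k_a(20) = 5.32 × 1.37^0.67 / 3.77^1.85 = 5.32 × 1.235 / 11.65 = 0.5640 d⁻¹.
k_a(25.8) = 0.5640 × 1.024^(25.8−20) = 0.5640 × 1.147 = 0.6472 d⁻¹.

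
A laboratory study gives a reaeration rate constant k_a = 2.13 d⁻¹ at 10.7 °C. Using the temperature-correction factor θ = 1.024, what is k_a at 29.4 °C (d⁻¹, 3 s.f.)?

k_a ≈ 3.32 d⁻¹

k_a(T₂) = k_a(T₁) · θ^(T₂−T₁) = 2.13 × 1.024^(29.4−10.7)
= 2.13 × 1.024^18.7 = 2.13 × 1.558 = 3.319 d⁻¹.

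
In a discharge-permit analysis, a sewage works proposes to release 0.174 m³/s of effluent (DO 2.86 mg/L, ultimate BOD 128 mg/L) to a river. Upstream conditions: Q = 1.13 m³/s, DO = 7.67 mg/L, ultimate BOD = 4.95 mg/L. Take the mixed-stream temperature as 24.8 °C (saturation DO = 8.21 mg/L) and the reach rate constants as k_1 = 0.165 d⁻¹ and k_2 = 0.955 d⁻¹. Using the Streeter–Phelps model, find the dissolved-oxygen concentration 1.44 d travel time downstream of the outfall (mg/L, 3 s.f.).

Mixed DO = (1.13×7.67 + 0.174×2.86)/(1.13+0.174) = 9.165/1.304 = 7.028 mg/L.
Mixed L₀ = (1.13×4.95 + 0.174×128)/(1.304) = 27.87/1.304 = 21.37 mg/L.
Initial deficit D₀ = C_s − DO₀ = 8.21 − 7.028 = 1.182 mg/L.
D(1.44) = [0.165×21.37/(0.955−0.165)](e^(−0.165×1.44) − e^(−0.955×1.44)) + 1.182 e^(−0.955×1.44)
= 4.463 × (0.7885 − 0.2528) + 1.182 × 0.2528 = 2.690 mg/L.
DO = 8.21 − 2.690 = 5.520 mg/L.

DO ≈ 5.52 mg/L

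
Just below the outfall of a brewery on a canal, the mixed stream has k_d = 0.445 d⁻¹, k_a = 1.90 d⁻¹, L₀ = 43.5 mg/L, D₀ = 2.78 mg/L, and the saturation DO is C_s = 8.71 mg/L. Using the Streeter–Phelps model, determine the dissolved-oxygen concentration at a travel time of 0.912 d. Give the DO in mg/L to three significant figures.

k_d L₀/(k_a−k_d) = 0.445×43.5/(1.90−0.445) = 19.36/1.455 = 13.30 mg/L.
e^(−k_d t) = e^(−0.445×0.9120) = 0.6664; e^(−k_a t) = e^(−1.90×0.9120) = 0.1768.
D = 13.30 × (0.6664 − 0.1768) + 2.78 × 0.1768 = 6.514 + 0.4915 = 7.006 mg/L.
DO = C_s − D = 8.71 − 7.006 = 1.704 mg/L.

DO ≈ 1.70 mg/L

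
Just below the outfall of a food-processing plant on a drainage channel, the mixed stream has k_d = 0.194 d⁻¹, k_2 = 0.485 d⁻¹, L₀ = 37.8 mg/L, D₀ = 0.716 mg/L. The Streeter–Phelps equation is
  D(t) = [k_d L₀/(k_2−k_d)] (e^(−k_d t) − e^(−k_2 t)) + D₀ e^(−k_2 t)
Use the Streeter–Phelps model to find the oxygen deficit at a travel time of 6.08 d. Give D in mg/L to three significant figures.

D ≈ 6.46 mg/L

k_d L₀/(k_2−k_d) = 0.194×37.8/(0.485−0.194) = 7.333/0.2910 = 25.20 mg/L.
e^(−k_d t) = e^(−0.194×6.080) = 0.3074; e^(−k_2 t) = e^(−0.485×6.080) = 0.05240.
D = 25.20 × (0.3074 − 0.05240) + 0.716 × 0.05240 = 6.427 + 0.03752 = 6.464 mg/L.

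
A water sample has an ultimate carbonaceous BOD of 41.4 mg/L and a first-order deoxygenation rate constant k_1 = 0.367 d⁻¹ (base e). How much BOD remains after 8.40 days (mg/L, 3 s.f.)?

L_t = L₀ e^(−k_1 t) = 41.4 × e^(−0.367×8.40) = 41.4 × 0.04583 = 1.897 mg/L.

L ≈ 1.90 mg/L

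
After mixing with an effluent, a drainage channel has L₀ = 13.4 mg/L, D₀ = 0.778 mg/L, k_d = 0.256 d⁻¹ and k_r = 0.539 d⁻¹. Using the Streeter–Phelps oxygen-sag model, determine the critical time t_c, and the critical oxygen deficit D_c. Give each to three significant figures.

t_c ≈ 2.40 d; D_c ≈ 3.45 mg/L

t_c = [1/(k_r−k_d)] ln[(k_r/k_d)(1 − D₀(k_r−k_d)/(k_d L₀))]
= [1/(0.539−0.256)] ln[(0.539/0.256)(1 − 0.778×0.2830/(0.256×13.4))]
= (1/0.2830) ln[2.105 × 0.9358] = 3.534 × ln(1.970) = 3.534 × 0.6782 = 2.396 d.
L(t_c) = L₀ e^(−k_d t_c) = 13.4 × 0.5415 = 7.255 mg/L, and at the critical point k_r D_c = k_d L, so D_c = (0.256/0.539) × 7.255 = 3.446 mg/L.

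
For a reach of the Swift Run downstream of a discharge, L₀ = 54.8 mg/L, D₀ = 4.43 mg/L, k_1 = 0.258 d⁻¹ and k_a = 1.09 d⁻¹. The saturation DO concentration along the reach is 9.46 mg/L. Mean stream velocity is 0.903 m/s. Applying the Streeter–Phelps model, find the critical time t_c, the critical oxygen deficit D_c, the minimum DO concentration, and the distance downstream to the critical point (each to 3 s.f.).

At the critical point dD/dt = 0, so k_1 L₀ e^(−k_1 t) = k_a D. Substituting D(t) from the Streeter–Phelps equation and solving for t gives
t_c = ln[(k_a/k_1)(1 − D₀(k_a−k_1)/(k_1 L₀))] / (k_a−k_1).
Here k_a−k_1 = 0.8320 d⁻¹ and 1 − D₀(k_a−k_1)/(k_1 L₀) = 1 − 4.43×0.8320/(0.258×54.8) = 0.7393, so
t_c = ln(4.225 × 0.7393) / 0.8320 = 1.139 / 0.8320 = 1.369 d.
L(t_c) = L₀ e^(−k_1 t_c) = 54.8 × 0.7025 = 38.49 mg/L, and at the critical point k_a D_c = k_1 L, so D_c = (0.258/1.09) × 38.49 = 9.112 mg/L.
Minimum DO = C_s − D_c = 9.46 − 9.112 = 0.3485 mg/L.
x_c = v t_c = 0.903 m/s × 1.369 d × 86400 s/d = 106800 m ≈ 107 km.

t_c ≈ 1.37 d; D_c ≈ 9.11 mg/L; min DO ≈ 0.348 mg/L; x_c ≈ 107 km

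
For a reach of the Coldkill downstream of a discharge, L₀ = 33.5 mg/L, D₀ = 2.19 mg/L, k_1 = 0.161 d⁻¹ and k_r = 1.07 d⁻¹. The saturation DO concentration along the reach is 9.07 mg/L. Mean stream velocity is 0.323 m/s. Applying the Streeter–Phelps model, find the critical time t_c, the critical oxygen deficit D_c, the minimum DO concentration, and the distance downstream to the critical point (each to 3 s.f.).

t_c ≈ 1.58 d; D_c ≈ 3.91 mg/L; min DO ≈ 5.16 mg/L; x_c ≈ 44.0 km

t_c = [1/(k_r−k_1)] ln[(k_r/k_1)(1 − D₀(k_r−k_1)/(k_1 L₀))]
= [1/(1.07−0.161)] ln[(1.07/0.161)(1 − 2.19×0.9090/(0.161×33.5))]
= (1/0.9090) ln[6.646 × 0.6309] = 1.100 × ln(4.193) = 1.100 × 1.433 = 1.577 d.
D_c = (k_1/k_r) L₀ e^(−k_1 t_c) = (0.161/1.07) × 33.5 × e^(−0.161×1.577) = 0.1505 × 33.5 × 0.7758 = 3.910 mg/L.
Minimum DO = C_s − D_c = 9.07 − 3.910 = 5.160 mg/L.
x_c = v t_c = 0.323 m/s × 1.577 d × 86400 s/d = 44010 m ≈ 44.0 km.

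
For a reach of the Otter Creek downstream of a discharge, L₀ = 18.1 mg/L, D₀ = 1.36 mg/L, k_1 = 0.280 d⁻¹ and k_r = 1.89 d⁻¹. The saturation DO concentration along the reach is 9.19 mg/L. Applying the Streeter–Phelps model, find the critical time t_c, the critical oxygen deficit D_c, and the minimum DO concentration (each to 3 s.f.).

t_c ≈ 0.835 d; D_c ≈ 2.12 mg/L; min DO ≈ 7.07 mg/L

t_c = [1/(k_r−k_1)] ln[(k_r/k_1)(1 − D₀(k_r−k_1)/(k_1 L₀))]
= [1/(1.89−0.280)] ln[(1.89/0.280)(1 − 1.36×1.610/(0.280×18.1))]
= (1/1.610) ln[6.750 × 0.5680] = 0.6211 × ln(3.834) = 0.6211 × 1.344 = 0.8347 d.
D_c = (k_1/k_r) L₀ e^(−k_1 t_c) = (0.280/1.89) × 18.1 × e^(−0.280×0.8347) = 0.1481 × 18.1 × 0.7916 = 2.123 mg/L.
Minimum DO = C_s − D_c = 9.19 − 2.123 = 7.067 mg/L.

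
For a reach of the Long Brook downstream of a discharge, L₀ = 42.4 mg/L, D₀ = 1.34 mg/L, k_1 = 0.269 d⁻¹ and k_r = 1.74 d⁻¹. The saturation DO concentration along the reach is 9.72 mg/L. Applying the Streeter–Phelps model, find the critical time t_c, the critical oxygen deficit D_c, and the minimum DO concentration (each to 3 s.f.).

With k_r/k_1 = 6.468 and 1 − D₀(k_r−k_1)/(k_1 L₀) = 0.8272,
t_c = ln(6.468 × 0.8272) / (1.74 − 0.269) = ln(5.351) / 1.471 = 1.677/1.471 = 1.140 d.
L(t_c) = L₀ e^(−k_1 t_c) = 42.4 × 0.7359 = 31.20 mg/L, and at the critical point k_r D_c = k_1 L, so D_c = (0.269/1.74) × 31.20 = 4.824 mg/L.
Minimum DO = C_s − D_c = 9.72 − 4.824 = 4.896 mg/L.

t_c ≈ 1.14 d; D_c ≈ 4.82 mg/L; min DO ≈ 4.90 mg/L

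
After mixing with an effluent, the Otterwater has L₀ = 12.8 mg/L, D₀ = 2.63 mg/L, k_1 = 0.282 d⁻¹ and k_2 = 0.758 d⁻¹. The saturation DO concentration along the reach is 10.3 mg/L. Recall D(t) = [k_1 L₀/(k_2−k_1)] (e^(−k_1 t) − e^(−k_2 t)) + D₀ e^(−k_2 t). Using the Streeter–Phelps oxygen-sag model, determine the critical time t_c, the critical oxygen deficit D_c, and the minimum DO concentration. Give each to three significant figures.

t_c ≈ 1.18 d; D_c ≈ 3.41 mg/L; min DO ≈ 6.89 mg/L

t_c = [1/(k_2−k_1)] ln[(k_2/k_1)(1 − D₀(k_2−k_1)/(k_1 L₀))]
= [1/(0.758−0.282)] ln[(0.758/0.282)(1 − 2.63×0.4760/(0.282×12.8))]
= (1/0.4760) ln[2.688 × 0.6532] = 2.101 × ln(1.756) = 2.101 × 0.5629 = 1.183 d.
L(t_c) = L₀ e^(−k_1 t_c) = 12.8 × 0.7164 = 9.170 mg/L, and at the critical point k_2 D_c = k_1 L, so D_c = (0.282/0.758) × 9.170 = 3.412 mg/L.
Minimum DO = C_s − D_c = 10.3 − 3.412 = 6.888 mg/L.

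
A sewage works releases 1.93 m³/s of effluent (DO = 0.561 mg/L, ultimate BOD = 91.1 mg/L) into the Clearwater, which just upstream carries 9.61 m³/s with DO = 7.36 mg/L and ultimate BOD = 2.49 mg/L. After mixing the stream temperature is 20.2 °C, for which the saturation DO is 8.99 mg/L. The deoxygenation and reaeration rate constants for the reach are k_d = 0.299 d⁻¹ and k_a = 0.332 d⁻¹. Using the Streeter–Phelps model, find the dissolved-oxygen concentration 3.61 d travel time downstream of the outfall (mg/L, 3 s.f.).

DO ≈ 2.17 mg/L

Mixed DO = (9.61×7.36 + 1.93×0.561)/(9.61+1.93) = 71.81/11.54 = 6.223 mg/L.
Mixed L₀ = (9.61×2.49 + 1.93×91.1)/(11.54) = 199.8/11.54 = 17.31 mg/L.
Initial deficit D₀ = C_s − DO₀ = 8.99 − 6.223 = 2.767 mg/L.
D(3.61) = [0.299×17.31/(0.332−0.299)](e^(−0.299×3.61) − e^(−0.332×3.61)) + 2.767 e^(−0.332×3.61)
= 156.8 × (0.3398 − 0.3016) + 2.767 × 0.3016 = 6.820 mg/L.
DO = 8.99 − 6.820 = 2.170 mg/L.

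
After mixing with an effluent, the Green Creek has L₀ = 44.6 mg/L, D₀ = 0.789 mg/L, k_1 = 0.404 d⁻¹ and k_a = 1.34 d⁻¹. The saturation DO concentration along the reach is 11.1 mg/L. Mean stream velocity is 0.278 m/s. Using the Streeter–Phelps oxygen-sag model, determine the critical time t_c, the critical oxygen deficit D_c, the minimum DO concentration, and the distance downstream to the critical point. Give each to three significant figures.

t_c ≈ 1.24 d; D_c ≈ 8.16 mg/L; min DO ≈ 2.94 mg/L; x_c ≈ 29.7 km

t_c = [1/(k_a−k_1)] ln[(k_a/k_1)(1 − D₀(k_a−k_1)/(k_1 L₀))]
= [1/(1.34−0.404)] ln[(1.34/0.404)(1 − 0.789×0.9360/(0.404×44.6))]
= (1/0.9360) ln[3.317 × 0.9590] = 1.068 × ln(3.181) = 1.068 × 1.157 = 1.236 d.
D_c = (k_1/k_a) L₀ e^(−k_1 t_c) = (0.404/1.34) × 44.6 × e^(−0.404×1.236) = 0.3015 × 44.6 × 0.6069 = 8.160 mg/L.
Minimum DO = C_s − D_c = 11.1 − 8.160 = 2.940 mg/L.
x_c = v t_c = 0.278 m/s × 1.236 d × 86400 s/d = 29690 m ≈ 29.7 km.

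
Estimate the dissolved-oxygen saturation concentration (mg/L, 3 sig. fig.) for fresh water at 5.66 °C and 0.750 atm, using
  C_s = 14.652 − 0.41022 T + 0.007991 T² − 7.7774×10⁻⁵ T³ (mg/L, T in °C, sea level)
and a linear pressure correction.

C_s ≈ 9.43 mg/L

At sea level: C_s = 14.652 − 0.41022×5.66 + 0.007991×5.66² − 7.7774×10⁻⁵×5.66³ = 12.57 mg/L.
Pressure correction: C_s' = 12.57 × 0.750 = 9.429 mg/L.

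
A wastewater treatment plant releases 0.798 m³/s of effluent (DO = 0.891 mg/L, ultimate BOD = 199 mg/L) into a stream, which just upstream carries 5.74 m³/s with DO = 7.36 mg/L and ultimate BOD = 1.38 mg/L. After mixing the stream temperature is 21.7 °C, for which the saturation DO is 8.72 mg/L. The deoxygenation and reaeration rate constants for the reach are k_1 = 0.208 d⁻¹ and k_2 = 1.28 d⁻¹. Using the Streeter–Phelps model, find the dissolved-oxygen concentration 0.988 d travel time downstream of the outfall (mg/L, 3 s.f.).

DO ≈ 5.48 mg/L

Mixed DO = (5.74×7.36 + 0.798×0.891)/(5.74+0.798) = 42.96/6.538 = 6.570 mg/L.
Mixed L₀ = (5.74×1.38 + 0.798×199)/(6.538) = 166.7/6.538 = 25.50 mg/L.
Initial deficit D₀ = C_s − DO₀ = 8.72 − 6.570 = 2.150 mg/L.
D(0.988) = [0.208×25.50/(1.28−0.208)](e^(−0.208×0.988) − e^(−1.28×0.988)) + 2.150 e^(−1.28×0.988)
= 4.948 × (0.8142 − 0.2823) + 2.150 × 0.2823 = 3.239 mg/L.
DO = 8.72 − 3.239 = 5.481 mg/L.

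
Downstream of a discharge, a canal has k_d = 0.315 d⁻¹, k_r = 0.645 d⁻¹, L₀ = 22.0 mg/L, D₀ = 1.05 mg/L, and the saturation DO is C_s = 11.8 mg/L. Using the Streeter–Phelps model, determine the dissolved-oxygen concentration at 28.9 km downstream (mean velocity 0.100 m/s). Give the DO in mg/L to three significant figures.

DO ≈ 6.78 mg/L

Travel time t = x/v = 28.9 km / (0.100 m/s) = 28900 m / 0.100 m/s = 289000 s = 3.345 d.
k_d L₀/(k_r−k_d) = 0.315×22.0/(0.645−0.315) = 6.930/0.3300 = 21.00 mg/L.
e^(−k_d t) = e^(−0.315×3.345) = 0.3487; e^(−k_r t) = e^(−0.645×3.345) = 0.1156.
D = 21.00 × (0.3487 − 0.1156) + 1.05 × 0.1156 = 4.894 + 0.1214 = 5.015 mg/L.
DO = C_s − D = 11.8 − 5.015 = 6.785 mg/L.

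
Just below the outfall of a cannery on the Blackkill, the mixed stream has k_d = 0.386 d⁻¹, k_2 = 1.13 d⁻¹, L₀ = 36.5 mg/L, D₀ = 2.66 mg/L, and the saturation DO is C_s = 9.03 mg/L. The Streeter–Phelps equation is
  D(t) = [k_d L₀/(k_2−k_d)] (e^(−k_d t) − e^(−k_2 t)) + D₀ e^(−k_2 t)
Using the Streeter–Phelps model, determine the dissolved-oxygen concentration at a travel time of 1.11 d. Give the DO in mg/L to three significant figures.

DO ≈ 1.34 mg/L

k_d L₀/(k_2−k_d) = 0.386×36.5/(1.13−0.386) = 14.09/0.7440 = 18.94 mg/L.
e^(−k_d t) = e^(−0.386×1.110) = 0.6515; e^(−k_2 t) = e^(−1.13×1.110) = 0.2853.
D = 18.94 × (0.6515 − 0.2853) + 2.66 × 0.2853 = 6.935 + 0.7588 = 7.694 mg/L.
DO = C_s − D = 9.03 − 7.694 = 1.336 mg/L.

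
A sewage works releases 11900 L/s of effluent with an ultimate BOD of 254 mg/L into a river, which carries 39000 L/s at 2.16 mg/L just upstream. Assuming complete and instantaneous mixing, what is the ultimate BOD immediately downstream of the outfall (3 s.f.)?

61.0 mg/L

Flow-weighted mixing: C = (Q_r C_r + Q_w C_w)/(Q_r + Q_w)
= (39000×2.16 + 11900×254)/(39000 + 11900) = 3.107×10^6/50900 = 61.04 mg/L.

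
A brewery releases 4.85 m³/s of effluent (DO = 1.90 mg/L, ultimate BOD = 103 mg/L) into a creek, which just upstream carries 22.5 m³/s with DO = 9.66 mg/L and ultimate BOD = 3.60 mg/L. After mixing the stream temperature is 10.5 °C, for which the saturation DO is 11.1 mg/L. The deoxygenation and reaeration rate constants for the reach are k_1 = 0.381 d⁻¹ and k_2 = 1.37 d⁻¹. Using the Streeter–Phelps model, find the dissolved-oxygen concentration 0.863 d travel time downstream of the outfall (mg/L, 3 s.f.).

Mixed DO = (22.5×9.66 + 4.85×1.90)/(22.5+4.85) = 226.6/27.35 = 8.284 mg/L.
Mixed L₀ = (22.5×3.60 + 4.85×103)/(27.35) = 580.5/27.35 = 21.23 mg/L.
Initial deficit D₀ = C_s − DO₀ = 11.1 − 8.284 = 2.816 mg/L.
D(0.863) = [0.381×21.23/(1.37−0.381)](e^(−0.381×0.863) − e^(−1.37×0.863)) + 2.816 e^(−1.37×0.863)
= 8.177 × (0.7198 − 0.3066) + 2.816 × 0.3066 = 4.242 mg/L.
DO = 11.1 − 4.242 = 6.858 mg/L.

DO ≈ 6.86 mg/L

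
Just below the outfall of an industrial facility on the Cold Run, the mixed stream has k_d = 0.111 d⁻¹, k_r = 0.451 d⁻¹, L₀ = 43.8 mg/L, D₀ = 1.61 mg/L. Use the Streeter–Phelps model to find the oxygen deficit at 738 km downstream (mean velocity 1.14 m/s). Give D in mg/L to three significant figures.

Travel time t = x/v = 738 km / (1.14 m/s) = 738000 m / 1.14 m/s = 647400 s = 7.493 d.
k_d L₀/(k_r−k_d) = 0.111×43.8/(0.451−0.111) = 4.862/0.3400 = 14.30 mg/L.
e^(−k_d t) = e^(−0.111×7.493) = 0.4353; e^(−k_r t) = e^(−0.451×7.493) = 0.03407.
D = 14.30 × (0.4353 − 0.03407) + 1.61 × 0.03407 = 5.737 + 0.05486 = 5.792 mg/L.

D ≈ 5.79 mg/L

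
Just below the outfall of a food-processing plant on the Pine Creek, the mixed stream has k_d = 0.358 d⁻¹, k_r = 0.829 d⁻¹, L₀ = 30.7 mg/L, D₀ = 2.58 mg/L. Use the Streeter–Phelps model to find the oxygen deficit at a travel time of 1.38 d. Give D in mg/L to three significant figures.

D ≈ 7.63 mg/L

k_d L₀/(k_r−k_d) = 0.358×30.7/(0.829−0.358) = 10.99/0.4710 = 23.33 mg/L.
e^(−k_d t) = e^(−0.358×1.380) = 0.6102; e^(−k_r t) = e^(−0.829×1.380) = 0.3185.
D = 23.33 × (0.6102 − 0.3185) + 2.58 × 0.3185 = 6.805 + 0.8218 = 7.627 mg/L.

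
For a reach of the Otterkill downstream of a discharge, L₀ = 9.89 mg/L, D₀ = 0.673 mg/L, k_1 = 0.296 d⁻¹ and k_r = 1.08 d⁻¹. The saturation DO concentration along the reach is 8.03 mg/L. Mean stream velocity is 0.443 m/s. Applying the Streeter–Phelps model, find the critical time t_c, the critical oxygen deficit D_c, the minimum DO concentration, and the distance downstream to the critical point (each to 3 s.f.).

t_c = [1/(k_r−k_1)] ln[(k_r/k_1)(1 − D₀(k_r−k_1)/(k_1 L₀))]
= [1/(1.08−0.296)] ln[(1.08/0.296)(1 − 0.673×0.7840/(0.296×9.89))]
= (1/0.7840) ln[3.649 × 0.8198] = 1.276 × ln(2.991) = 1.276 × 1.096 = 1.397 d.
D_c = (k_1/k_r) L₀ e^(−k_1 t_c) = (0.296/1.08) × 9.89 × e^(−0.296×1.397) = 0.2741 × 9.89 × 0.6612 = 1.792 mg/L.
Minimum DO = C_s − D_c = 8.03 − 1.792 = 6.238 mg/L.
x_c = v t_c = 0.443 m/s × 1.397 d × 86400 s/d = 53490 m ≈ 53.5 km.

t_c ≈ 1.40 d; D_c ≈ 1.79 mg/L; min DO ≈ 6.24 mg/L; x_c ≈ 53.5 km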